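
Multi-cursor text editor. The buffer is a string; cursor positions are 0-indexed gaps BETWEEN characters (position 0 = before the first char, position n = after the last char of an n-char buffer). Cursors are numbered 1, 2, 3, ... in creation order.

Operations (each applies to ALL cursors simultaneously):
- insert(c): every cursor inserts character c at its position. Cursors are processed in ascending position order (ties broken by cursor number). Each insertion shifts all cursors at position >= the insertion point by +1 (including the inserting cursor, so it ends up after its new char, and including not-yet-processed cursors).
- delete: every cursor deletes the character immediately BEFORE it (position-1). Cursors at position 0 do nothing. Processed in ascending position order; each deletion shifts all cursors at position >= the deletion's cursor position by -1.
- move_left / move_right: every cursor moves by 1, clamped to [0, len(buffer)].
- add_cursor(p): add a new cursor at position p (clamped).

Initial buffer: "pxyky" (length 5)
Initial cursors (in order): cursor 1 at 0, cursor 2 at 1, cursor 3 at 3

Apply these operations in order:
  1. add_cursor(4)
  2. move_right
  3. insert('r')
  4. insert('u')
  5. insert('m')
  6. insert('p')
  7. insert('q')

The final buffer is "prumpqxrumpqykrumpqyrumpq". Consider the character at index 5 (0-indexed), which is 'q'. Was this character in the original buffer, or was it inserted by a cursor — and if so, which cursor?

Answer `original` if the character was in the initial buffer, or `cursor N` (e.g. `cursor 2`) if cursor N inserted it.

Answer: cursor 1

Derivation:
After op 1 (add_cursor(4)): buffer="pxyky" (len 5), cursors c1@0 c2@1 c3@3 c4@4, authorship .....
After op 2 (move_right): buffer="pxyky" (len 5), cursors c1@1 c2@2 c3@4 c4@5, authorship .....
After op 3 (insert('r')): buffer="prxrykryr" (len 9), cursors c1@2 c2@4 c3@7 c4@9, authorship .1.2..3.4
After op 4 (insert('u')): buffer="pruxruykruyru" (len 13), cursors c1@3 c2@6 c3@10 c4@13, authorship .11.22..33.44
After op 5 (insert('m')): buffer="prumxrumykrumyrum" (len 17), cursors c1@4 c2@8 c3@13 c4@17, authorship .111.222..333.444
After op 6 (insert('p')): buffer="prumpxrumpykrumpyrump" (len 21), cursors c1@5 c2@10 c3@16 c4@21, authorship .1111.2222..3333.4444
After op 7 (insert('q')): buffer="prumpqxrumpqykrumpqyrumpq" (len 25), cursors c1@6 c2@12 c3@19 c4@25, authorship .11111.22222..33333.44444
Authorship (.=original, N=cursor N): . 1 1 1 1 1 . 2 2 2 2 2 . . 3 3 3 3 3 . 4 4 4 4 4
Index 5: author = 1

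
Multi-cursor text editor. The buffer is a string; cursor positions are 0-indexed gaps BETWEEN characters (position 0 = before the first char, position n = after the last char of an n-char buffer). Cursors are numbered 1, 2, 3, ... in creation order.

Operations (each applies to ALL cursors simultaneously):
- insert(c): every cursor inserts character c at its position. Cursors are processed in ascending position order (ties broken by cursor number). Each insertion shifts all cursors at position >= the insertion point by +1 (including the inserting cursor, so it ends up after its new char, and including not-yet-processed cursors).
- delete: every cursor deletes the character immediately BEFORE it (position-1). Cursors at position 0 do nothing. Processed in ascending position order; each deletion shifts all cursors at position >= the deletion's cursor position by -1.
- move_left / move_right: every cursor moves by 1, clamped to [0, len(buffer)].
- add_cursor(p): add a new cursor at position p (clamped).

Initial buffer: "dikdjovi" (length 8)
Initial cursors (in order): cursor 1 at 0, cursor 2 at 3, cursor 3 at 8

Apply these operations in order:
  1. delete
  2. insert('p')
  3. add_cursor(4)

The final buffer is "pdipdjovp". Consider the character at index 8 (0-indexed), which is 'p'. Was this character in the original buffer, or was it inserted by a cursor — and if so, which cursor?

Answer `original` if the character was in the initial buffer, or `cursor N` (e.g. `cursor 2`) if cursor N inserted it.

Answer: cursor 3

Derivation:
After op 1 (delete): buffer="didjov" (len 6), cursors c1@0 c2@2 c3@6, authorship ......
After op 2 (insert('p')): buffer="pdipdjovp" (len 9), cursors c1@1 c2@4 c3@9, authorship 1..2....3
After op 3 (add_cursor(4)): buffer="pdipdjovp" (len 9), cursors c1@1 c2@4 c4@4 c3@9, authorship 1..2....3
Authorship (.=original, N=cursor N): 1 . . 2 . . . . 3
Index 8: author = 3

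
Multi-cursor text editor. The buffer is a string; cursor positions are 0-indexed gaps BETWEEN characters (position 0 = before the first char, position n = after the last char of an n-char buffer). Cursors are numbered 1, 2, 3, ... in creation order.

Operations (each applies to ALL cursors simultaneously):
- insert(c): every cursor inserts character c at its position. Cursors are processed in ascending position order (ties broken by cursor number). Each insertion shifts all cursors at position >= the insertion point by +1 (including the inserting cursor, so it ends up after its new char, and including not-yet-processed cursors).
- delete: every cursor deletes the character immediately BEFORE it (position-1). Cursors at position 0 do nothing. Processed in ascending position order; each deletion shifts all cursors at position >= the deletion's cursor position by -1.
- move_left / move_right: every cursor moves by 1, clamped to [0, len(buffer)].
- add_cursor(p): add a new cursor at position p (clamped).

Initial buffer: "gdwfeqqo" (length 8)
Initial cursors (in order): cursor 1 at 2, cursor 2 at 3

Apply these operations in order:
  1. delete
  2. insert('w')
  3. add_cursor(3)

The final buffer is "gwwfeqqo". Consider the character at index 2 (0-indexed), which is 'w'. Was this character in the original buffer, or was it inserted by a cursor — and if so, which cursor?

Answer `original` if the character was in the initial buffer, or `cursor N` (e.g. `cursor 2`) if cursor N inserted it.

After op 1 (delete): buffer="gfeqqo" (len 6), cursors c1@1 c2@1, authorship ......
After op 2 (insert('w')): buffer="gwwfeqqo" (len 8), cursors c1@3 c2@3, authorship .12.....
After op 3 (add_cursor(3)): buffer="gwwfeqqo" (len 8), cursors c1@3 c2@3 c3@3, authorship .12.....
Authorship (.=original, N=cursor N): . 1 2 . . . . .
Index 2: author = 2

Answer: cursor 2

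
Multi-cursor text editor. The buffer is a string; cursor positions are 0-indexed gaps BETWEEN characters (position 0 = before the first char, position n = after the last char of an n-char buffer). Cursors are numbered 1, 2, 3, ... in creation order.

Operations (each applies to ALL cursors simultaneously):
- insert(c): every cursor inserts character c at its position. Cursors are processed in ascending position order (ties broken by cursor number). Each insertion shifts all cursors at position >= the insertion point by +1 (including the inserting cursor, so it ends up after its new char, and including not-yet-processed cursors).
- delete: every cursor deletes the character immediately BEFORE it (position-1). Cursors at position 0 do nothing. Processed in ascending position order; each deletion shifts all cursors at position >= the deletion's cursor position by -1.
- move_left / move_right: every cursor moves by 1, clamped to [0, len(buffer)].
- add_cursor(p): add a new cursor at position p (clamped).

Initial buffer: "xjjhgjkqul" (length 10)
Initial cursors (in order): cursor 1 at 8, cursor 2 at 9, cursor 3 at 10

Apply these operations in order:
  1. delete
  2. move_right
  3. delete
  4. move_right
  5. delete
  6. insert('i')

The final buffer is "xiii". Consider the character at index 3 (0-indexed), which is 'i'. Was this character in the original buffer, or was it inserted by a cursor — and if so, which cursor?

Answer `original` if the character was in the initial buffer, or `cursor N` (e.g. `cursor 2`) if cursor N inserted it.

After op 1 (delete): buffer="xjjhgjk" (len 7), cursors c1@7 c2@7 c3@7, authorship .......
After op 2 (move_right): buffer="xjjhgjk" (len 7), cursors c1@7 c2@7 c3@7, authorship .......
After op 3 (delete): buffer="xjjh" (len 4), cursors c1@4 c2@4 c3@4, authorship ....
After op 4 (move_right): buffer="xjjh" (len 4), cursors c1@4 c2@4 c3@4, authorship ....
After op 5 (delete): buffer="x" (len 1), cursors c1@1 c2@1 c3@1, authorship .
After op 6 (insert('i')): buffer="xiii" (len 4), cursors c1@4 c2@4 c3@4, authorship .123
Authorship (.=original, N=cursor N): . 1 2 3
Index 3: author = 3

Answer: cursor 3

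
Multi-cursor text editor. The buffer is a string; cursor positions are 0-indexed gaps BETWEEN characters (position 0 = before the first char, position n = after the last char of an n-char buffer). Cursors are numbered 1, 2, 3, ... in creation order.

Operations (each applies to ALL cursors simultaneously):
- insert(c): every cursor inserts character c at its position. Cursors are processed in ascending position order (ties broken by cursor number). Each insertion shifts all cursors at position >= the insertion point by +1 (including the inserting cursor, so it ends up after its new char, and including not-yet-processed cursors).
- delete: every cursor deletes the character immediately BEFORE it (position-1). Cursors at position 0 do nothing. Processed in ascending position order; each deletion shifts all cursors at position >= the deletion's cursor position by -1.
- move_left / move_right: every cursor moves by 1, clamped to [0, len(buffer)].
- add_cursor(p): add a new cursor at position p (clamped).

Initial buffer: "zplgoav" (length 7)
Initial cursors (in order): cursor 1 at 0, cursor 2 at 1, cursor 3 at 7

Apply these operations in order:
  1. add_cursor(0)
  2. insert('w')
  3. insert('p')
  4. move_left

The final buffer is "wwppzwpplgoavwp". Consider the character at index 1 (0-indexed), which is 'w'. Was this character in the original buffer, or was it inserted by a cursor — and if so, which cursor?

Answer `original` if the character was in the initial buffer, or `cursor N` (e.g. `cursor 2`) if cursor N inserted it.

Answer: cursor 4

Derivation:
After op 1 (add_cursor(0)): buffer="zplgoav" (len 7), cursors c1@0 c4@0 c2@1 c3@7, authorship .......
After op 2 (insert('w')): buffer="wwzwplgoavw" (len 11), cursors c1@2 c4@2 c2@4 c3@11, authorship 14.2......3
After op 3 (insert('p')): buffer="wwppzwpplgoavwp" (len 15), cursors c1@4 c4@4 c2@7 c3@15, authorship 1414.22......33
After op 4 (move_left): buffer="wwppzwpplgoavwp" (len 15), cursors c1@3 c4@3 c2@6 c3@14, authorship 1414.22......33
Authorship (.=original, N=cursor N): 1 4 1 4 . 2 2 . . . . . . 3 3
Index 1: author = 4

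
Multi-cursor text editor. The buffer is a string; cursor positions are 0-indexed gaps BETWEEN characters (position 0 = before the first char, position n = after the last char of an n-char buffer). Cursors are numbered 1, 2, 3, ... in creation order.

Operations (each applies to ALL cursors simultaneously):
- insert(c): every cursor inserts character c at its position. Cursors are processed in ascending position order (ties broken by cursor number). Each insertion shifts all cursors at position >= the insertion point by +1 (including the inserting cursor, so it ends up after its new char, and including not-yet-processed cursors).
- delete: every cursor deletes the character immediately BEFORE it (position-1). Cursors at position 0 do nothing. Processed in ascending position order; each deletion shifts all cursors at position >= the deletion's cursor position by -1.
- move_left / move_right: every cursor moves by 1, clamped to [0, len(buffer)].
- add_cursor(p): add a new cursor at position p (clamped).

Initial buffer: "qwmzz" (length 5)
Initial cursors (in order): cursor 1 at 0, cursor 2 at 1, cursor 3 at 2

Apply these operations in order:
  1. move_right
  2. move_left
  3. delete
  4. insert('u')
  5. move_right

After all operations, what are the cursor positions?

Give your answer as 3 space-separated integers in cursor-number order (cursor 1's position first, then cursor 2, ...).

Answer: 4 4 4

Derivation:
After op 1 (move_right): buffer="qwmzz" (len 5), cursors c1@1 c2@2 c3@3, authorship .....
After op 2 (move_left): buffer="qwmzz" (len 5), cursors c1@0 c2@1 c3@2, authorship .....
After op 3 (delete): buffer="mzz" (len 3), cursors c1@0 c2@0 c3@0, authorship ...
After op 4 (insert('u')): buffer="uuumzz" (len 6), cursors c1@3 c2@3 c3@3, authorship 123...
After op 5 (move_right): buffer="uuumzz" (len 6), cursors c1@4 c2@4 c3@4, authorship 123...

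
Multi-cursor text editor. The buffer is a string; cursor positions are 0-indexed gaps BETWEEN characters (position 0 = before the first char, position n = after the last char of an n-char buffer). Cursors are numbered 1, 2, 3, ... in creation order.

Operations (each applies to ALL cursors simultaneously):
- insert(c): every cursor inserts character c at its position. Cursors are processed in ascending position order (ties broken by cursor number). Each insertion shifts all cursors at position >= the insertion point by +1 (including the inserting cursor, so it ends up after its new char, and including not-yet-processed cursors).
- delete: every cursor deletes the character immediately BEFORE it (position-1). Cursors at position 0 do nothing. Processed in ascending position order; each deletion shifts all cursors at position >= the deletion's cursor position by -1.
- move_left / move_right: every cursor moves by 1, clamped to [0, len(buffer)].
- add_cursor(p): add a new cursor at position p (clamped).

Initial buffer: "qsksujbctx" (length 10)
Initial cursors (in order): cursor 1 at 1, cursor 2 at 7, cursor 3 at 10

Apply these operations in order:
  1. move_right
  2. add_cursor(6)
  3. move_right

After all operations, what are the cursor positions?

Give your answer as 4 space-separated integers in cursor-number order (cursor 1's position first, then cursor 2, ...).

After op 1 (move_right): buffer="qsksujbctx" (len 10), cursors c1@2 c2@8 c3@10, authorship ..........
After op 2 (add_cursor(6)): buffer="qsksujbctx" (len 10), cursors c1@2 c4@6 c2@8 c3@10, authorship ..........
After op 3 (move_right): buffer="qsksujbctx" (len 10), cursors c1@3 c4@7 c2@9 c3@10, authorship ..........

Answer: 3 9 10 7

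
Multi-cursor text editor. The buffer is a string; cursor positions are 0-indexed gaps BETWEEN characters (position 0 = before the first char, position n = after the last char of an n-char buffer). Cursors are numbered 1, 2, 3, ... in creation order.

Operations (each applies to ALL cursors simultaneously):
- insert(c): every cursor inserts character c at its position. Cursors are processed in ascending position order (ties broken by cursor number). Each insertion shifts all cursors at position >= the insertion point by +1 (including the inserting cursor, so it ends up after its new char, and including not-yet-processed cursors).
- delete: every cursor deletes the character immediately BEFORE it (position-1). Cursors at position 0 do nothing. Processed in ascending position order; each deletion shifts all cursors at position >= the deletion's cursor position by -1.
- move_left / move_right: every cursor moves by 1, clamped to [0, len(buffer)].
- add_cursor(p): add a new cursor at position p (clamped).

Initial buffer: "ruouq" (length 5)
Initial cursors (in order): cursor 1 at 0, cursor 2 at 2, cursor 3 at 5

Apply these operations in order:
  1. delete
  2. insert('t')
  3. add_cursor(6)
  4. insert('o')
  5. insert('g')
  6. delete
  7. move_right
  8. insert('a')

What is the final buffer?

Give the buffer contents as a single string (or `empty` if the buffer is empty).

After op 1 (delete): buffer="rou" (len 3), cursors c1@0 c2@1 c3@3, authorship ...
After op 2 (insert('t')): buffer="trtout" (len 6), cursors c1@1 c2@3 c3@6, authorship 1.2..3
After op 3 (add_cursor(6)): buffer="trtout" (len 6), cursors c1@1 c2@3 c3@6 c4@6, authorship 1.2..3
After op 4 (insert('o')): buffer="tortooutoo" (len 10), cursors c1@2 c2@5 c3@10 c4@10, authorship 11.22..334
After op 5 (insert('g')): buffer="togrtogoutoogg" (len 14), cursors c1@3 c2@7 c3@14 c4@14, authorship 111.222..33434
After op 6 (delete): buffer="tortooutoo" (len 10), cursors c1@2 c2@5 c3@10 c4@10, authorship 11.22..334
After op 7 (move_right): buffer="tortooutoo" (len 10), cursors c1@3 c2@6 c3@10 c4@10, authorship 11.22..334
After op 8 (insert('a')): buffer="toratooautooaa" (len 14), cursors c1@4 c2@8 c3@14 c4@14, authorship 11.122.2.33434

Answer: toratooautooaa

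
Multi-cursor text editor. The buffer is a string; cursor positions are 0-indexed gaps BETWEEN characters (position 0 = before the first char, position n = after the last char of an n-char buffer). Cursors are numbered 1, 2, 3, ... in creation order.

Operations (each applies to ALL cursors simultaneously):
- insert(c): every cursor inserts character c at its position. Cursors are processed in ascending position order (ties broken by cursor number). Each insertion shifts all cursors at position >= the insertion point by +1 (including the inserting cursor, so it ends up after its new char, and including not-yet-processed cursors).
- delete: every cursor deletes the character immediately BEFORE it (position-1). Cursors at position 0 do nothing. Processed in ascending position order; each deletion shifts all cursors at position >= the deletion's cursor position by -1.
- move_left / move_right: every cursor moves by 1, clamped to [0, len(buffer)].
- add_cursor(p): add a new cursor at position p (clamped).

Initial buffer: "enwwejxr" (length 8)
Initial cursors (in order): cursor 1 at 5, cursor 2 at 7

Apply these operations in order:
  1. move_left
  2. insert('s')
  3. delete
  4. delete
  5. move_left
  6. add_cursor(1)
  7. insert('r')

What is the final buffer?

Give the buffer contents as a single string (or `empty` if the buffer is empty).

After op 1 (move_left): buffer="enwwejxr" (len 8), cursors c1@4 c2@6, authorship ........
After op 2 (insert('s')): buffer="enwwsejsxr" (len 10), cursors c1@5 c2@8, authorship ....1..2..
After op 3 (delete): buffer="enwwejxr" (len 8), cursors c1@4 c2@6, authorship ........
After op 4 (delete): buffer="enwexr" (len 6), cursors c1@3 c2@4, authorship ......
After op 5 (move_left): buffer="enwexr" (len 6), cursors c1@2 c2@3, authorship ......
After op 6 (add_cursor(1)): buffer="enwexr" (len 6), cursors c3@1 c1@2 c2@3, authorship ......
After op 7 (insert('r')): buffer="ernrwrexr" (len 9), cursors c3@2 c1@4 c2@6, authorship .3.1.2...

Answer: ernrwrexr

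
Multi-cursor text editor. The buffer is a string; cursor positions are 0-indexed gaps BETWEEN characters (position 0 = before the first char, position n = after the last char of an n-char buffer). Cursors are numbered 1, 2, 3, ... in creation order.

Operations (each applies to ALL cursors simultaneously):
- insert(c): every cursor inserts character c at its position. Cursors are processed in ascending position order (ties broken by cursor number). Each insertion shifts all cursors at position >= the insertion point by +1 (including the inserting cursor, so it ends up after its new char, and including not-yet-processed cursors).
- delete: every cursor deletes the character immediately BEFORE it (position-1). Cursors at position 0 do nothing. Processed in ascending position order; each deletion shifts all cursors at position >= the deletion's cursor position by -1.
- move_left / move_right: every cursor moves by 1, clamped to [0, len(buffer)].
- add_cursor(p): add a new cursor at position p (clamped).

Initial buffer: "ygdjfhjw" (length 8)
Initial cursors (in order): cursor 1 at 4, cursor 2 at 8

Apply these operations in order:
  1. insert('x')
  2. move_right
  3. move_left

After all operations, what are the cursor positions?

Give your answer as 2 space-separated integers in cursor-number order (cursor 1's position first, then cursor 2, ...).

After op 1 (insert('x')): buffer="ygdjxfhjwx" (len 10), cursors c1@5 c2@10, authorship ....1....2
After op 2 (move_right): buffer="ygdjxfhjwx" (len 10), cursors c1@6 c2@10, authorship ....1....2
After op 3 (move_left): buffer="ygdjxfhjwx" (len 10), cursors c1@5 c2@9, authorship ....1....2

Answer: 5 9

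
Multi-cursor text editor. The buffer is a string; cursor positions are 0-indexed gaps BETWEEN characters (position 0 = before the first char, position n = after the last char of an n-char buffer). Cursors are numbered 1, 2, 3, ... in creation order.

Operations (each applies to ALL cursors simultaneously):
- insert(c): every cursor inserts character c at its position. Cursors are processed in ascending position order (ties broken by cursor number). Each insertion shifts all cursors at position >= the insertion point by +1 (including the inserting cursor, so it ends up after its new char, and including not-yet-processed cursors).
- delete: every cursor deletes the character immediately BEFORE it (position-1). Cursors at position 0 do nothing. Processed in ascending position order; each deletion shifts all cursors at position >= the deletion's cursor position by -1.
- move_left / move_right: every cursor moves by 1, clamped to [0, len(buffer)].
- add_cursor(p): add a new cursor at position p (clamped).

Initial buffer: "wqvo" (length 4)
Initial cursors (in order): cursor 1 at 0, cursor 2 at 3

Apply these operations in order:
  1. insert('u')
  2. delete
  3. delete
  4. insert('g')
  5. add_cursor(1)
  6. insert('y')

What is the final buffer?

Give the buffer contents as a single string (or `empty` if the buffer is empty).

Answer: gyywqgyo

Derivation:
After op 1 (insert('u')): buffer="uwqvuo" (len 6), cursors c1@1 c2@5, authorship 1...2.
After op 2 (delete): buffer="wqvo" (len 4), cursors c1@0 c2@3, authorship ....
After op 3 (delete): buffer="wqo" (len 3), cursors c1@0 c2@2, authorship ...
After op 4 (insert('g')): buffer="gwqgo" (len 5), cursors c1@1 c2@4, authorship 1..2.
After op 5 (add_cursor(1)): buffer="gwqgo" (len 5), cursors c1@1 c3@1 c2@4, authorship 1..2.
After op 6 (insert('y')): buffer="gyywqgyo" (len 8), cursors c1@3 c3@3 c2@7, authorship 113..22.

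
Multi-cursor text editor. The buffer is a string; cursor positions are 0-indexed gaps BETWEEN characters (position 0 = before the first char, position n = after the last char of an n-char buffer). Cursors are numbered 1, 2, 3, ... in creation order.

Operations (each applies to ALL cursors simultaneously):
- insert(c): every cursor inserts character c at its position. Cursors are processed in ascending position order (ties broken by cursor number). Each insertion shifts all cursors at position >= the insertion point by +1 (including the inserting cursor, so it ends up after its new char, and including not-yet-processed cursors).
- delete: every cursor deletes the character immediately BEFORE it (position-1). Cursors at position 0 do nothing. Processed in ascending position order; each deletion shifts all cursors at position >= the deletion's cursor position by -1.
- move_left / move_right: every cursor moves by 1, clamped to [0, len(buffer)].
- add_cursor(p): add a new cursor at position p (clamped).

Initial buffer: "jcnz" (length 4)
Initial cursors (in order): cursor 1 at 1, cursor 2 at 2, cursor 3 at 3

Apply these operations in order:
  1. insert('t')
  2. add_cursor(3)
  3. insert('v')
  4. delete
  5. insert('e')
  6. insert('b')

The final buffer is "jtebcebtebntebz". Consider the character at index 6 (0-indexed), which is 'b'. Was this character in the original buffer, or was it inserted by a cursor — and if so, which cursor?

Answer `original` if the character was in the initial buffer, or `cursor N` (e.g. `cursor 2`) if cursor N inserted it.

After op 1 (insert('t')): buffer="jtctntz" (len 7), cursors c1@2 c2@4 c3@6, authorship .1.2.3.
After op 2 (add_cursor(3)): buffer="jtctntz" (len 7), cursors c1@2 c4@3 c2@4 c3@6, authorship .1.2.3.
After op 3 (insert('v')): buffer="jtvcvtvntvz" (len 11), cursors c1@3 c4@5 c2@7 c3@10, authorship .11.422.33.
After op 4 (delete): buffer="jtctntz" (len 7), cursors c1@2 c4@3 c2@4 c3@6, authorship .1.2.3.
After op 5 (insert('e')): buffer="jtecetentez" (len 11), cursors c1@3 c4@5 c2@7 c3@10, authorship .11.422.33.
After op 6 (insert('b')): buffer="jtebcebtebntebz" (len 15), cursors c1@4 c4@7 c2@10 c3@14, authorship .111.44222.333.
Authorship (.=original, N=cursor N): . 1 1 1 . 4 4 2 2 2 . 3 3 3 .
Index 6: author = 4

Answer: cursor 4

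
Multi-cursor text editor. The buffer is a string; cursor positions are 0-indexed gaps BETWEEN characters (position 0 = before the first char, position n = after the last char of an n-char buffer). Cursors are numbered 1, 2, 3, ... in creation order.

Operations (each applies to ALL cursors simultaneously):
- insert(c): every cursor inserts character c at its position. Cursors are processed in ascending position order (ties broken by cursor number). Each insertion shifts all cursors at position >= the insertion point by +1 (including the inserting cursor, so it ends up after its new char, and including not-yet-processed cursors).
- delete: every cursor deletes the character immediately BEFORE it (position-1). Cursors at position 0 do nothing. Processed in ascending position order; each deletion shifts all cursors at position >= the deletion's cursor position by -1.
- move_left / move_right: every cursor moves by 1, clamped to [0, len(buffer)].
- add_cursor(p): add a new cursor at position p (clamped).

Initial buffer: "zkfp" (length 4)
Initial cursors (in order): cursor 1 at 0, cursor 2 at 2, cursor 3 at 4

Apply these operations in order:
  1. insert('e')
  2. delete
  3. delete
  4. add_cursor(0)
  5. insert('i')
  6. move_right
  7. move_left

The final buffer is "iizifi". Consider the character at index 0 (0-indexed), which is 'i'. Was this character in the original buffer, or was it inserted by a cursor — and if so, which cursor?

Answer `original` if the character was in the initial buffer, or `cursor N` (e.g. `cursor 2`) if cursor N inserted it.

Answer: cursor 1

Derivation:
After op 1 (insert('e')): buffer="ezkefpe" (len 7), cursors c1@1 c2@4 c3@7, authorship 1..2..3
After op 2 (delete): buffer="zkfp" (len 4), cursors c1@0 c2@2 c3@4, authorship ....
After op 3 (delete): buffer="zf" (len 2), cursors c1@0 c2@1 c3@2, authorship ..
After op 4 (add_cursor(0)): buffer="zf" (len 2), cursors c1@0 c4@0 c2@1 c3@2, authorship ..
After op 5 (insert('i')): buffer="iizifi" (len 6), cursors c1@2 c4@2 c2@4 c3@6, authorship 14.2.3
After op 6 (move_right): buffer="iizifi" (len 6), cursors c1@3 c4@3 c2@5 c3@6, authorship 14.2.3
After op 7 (move_left): buffer="iizifi" (len 6), cursors c1@2 c4@2 c2@4 c3@5, authorship 14.2.3
Authorship (.=original, N=cursor N): 1 4 . 2 . 3
Index 0: author = 1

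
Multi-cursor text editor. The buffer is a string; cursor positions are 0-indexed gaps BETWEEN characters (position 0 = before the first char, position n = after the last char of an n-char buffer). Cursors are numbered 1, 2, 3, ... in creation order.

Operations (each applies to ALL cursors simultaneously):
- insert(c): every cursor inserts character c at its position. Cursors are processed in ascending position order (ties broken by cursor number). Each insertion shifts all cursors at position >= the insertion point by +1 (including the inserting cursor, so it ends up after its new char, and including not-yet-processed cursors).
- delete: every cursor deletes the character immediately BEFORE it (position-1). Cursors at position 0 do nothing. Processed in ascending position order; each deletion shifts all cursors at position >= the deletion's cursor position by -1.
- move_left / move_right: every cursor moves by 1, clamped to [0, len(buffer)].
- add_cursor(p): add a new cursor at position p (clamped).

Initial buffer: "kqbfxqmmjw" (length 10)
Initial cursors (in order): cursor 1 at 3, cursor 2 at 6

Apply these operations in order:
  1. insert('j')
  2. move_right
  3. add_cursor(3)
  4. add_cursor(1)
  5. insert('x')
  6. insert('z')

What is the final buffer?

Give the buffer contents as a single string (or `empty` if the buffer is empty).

After op 1 (insert('j')): buffer="kqbjfxqjmmjw" (len 12), cursors c1@4 c2@8, authorship ...1...2....
After op 2 (move_right): buffer="kqbjfxqjmmjw" (len 12), cursors c1@5 c2@9, authorship ...1...2....
After op 3 (add_cursor(3)): buffer="kqbjfxqjmmjw" (len 12), cursors c3@3 c1@5 c2@9, authorship ...1...2....
After op 4 (add_cursor(1)): buffer="kqbjfxqjmmjw" (len 12), cursors c4@1 c3@3 c1@5 c2@9, authorship ...1...2....
After op 5 (insert('x')): buffer="kxqbxjfxxqjmxmjw" (len 16), cursors c4@2 c3@5 c1@8 c2@13, authorship .4..31.1..2.2...
After op 6 (insert('z')): buffer="kxzqbxzjfxzxqjmxzmjw" (len 20), cursors c4@3 c3@7 c1@11 c2@17, authorship .44..331.11..2.22...

Answer: kxzqbxzjfxzxqjmxzmjw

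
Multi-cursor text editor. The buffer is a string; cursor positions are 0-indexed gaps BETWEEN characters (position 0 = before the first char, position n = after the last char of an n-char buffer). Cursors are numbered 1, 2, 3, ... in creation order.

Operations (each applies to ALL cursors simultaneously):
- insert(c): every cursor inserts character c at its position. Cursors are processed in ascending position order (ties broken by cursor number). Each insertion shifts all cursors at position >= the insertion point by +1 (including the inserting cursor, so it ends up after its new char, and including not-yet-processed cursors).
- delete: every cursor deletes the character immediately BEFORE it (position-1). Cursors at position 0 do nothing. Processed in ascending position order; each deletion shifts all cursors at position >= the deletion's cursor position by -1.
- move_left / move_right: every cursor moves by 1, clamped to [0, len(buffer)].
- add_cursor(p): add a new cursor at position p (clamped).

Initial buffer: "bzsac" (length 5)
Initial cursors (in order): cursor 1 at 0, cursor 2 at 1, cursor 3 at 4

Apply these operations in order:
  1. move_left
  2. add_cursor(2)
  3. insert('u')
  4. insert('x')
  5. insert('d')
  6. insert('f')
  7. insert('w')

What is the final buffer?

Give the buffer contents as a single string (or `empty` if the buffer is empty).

Answer: uuxxddffwwbzuxdfwsuxdfwac

Derivation:
After op 1 (move_left): buffer="bzsac" (len 5), cursors c1@0 c2@0 c3@3, authorship .....
After op 2 (add_cursor(2)): buffer="bzsac" (len 5), cursors c1@0 c2@0 c4@2 c3@3, authorship .....
After op 3 (insert('u')): buffer="uubzusuac" (len 9), cursors c1@2 c2@2 c4@5 c3@7, authorship 12..4.3..
After op 4 (insert('x')): buffer="uuxxbzuxsuxac" (len 13), cursors c1@4 c2@4 c4@8 c3@11, authorship 1212..44.33..
After op 5 (insert('d')): buffer="uuxxddbzuxdsuxdac" (len 17), cursors c1@6 c2@6 c4@11 c3@15, authorship 121212..444.333..
After op 6 (insert('f')): buffer="uuxxddffbzuxdfsuxdfac" (len 21), cursors c1@8 c2@8 c4@14 c3@19, authorship 12121212..4444.3333..
After op 7 (insert('w')): buffer="uuxxddffwwbzuxdfwsuxdfwac" (len 25), cursors c1@10 c2@10 c4@17 c3@23, authorship 1212121212..44444.33333..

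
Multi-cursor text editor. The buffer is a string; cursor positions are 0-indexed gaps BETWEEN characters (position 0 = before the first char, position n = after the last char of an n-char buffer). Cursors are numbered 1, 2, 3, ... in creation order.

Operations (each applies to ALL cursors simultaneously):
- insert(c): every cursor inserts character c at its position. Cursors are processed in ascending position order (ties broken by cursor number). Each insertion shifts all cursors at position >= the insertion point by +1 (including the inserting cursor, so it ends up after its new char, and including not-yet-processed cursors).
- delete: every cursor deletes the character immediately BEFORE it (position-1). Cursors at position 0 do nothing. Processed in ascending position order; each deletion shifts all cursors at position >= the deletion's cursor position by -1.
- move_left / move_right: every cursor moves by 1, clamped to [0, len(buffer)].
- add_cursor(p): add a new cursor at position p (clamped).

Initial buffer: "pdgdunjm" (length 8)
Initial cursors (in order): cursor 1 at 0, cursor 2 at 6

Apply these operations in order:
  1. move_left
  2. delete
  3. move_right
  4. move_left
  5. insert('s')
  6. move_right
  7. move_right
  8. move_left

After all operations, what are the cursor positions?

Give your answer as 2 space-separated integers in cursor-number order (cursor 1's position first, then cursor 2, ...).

After op 1 (move_left): buffer="pdgdunjm" (len 8), cursors c1@0 c2@5, authorship ........
After op 2 (delete): buffer="pdgdnjm" (len 7), cursors c1@0 c2@4, authorship .......
After op 3 (move_right): buffer="pdgdnjm" (len 7), cursors c1@1 c2@5, authorship .......
After op 4 (move_left): buffer="pdgdnjm" (len 7), cursors c1@0 c2@4, authorship .......
After op 5 (insert('s')): buffer="spdgdsnjm" (len 9), cursors c1@1 c2@6, authorship 1....2...
After op 6 (move_right): buffer="spdgdsnjm" (len 9), cursors c1@2 c2@7, authorship 1....2...
After op 7 (move_right): buffer="spdgdsnjm" (len 9), cursors c1@3 c2@8, authorship 1....2...
After op 8 (move_left): buffer="spdgdsnjm" (len 9), cursors c1@2 c2@7, authorship 1....2...

Answer: 2 7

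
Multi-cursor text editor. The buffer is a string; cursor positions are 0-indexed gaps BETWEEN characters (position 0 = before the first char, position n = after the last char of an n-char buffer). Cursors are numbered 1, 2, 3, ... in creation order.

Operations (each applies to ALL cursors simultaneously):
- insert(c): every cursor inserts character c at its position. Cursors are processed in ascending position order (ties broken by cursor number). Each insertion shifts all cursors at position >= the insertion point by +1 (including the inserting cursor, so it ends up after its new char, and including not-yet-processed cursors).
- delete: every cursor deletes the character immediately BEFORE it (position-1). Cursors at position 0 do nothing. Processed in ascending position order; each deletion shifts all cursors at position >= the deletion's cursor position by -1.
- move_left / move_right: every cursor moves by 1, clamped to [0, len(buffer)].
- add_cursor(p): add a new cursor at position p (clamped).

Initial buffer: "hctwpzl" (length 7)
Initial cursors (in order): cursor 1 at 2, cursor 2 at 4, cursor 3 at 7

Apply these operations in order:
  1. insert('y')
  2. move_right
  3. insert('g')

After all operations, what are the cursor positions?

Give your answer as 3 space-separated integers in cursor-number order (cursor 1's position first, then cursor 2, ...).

After op 1 (insert('y')): buffer="hcytwypzly" (len 10), cursors c1@3 c2@6 c3@10, authorship ..1..2...3
After op 2 (move_right): buffer="hcytwypzly" (len 10), cursors c1@4 c2@7 c3@10, authorship ..1..2...3
After op 3 (insert('g')): buffer="hcytgwypgzlyg" (len 13), cursors c1@5 c2@9 c3@13, authorship ..1.1.2.2..33

Answer: 5 9 13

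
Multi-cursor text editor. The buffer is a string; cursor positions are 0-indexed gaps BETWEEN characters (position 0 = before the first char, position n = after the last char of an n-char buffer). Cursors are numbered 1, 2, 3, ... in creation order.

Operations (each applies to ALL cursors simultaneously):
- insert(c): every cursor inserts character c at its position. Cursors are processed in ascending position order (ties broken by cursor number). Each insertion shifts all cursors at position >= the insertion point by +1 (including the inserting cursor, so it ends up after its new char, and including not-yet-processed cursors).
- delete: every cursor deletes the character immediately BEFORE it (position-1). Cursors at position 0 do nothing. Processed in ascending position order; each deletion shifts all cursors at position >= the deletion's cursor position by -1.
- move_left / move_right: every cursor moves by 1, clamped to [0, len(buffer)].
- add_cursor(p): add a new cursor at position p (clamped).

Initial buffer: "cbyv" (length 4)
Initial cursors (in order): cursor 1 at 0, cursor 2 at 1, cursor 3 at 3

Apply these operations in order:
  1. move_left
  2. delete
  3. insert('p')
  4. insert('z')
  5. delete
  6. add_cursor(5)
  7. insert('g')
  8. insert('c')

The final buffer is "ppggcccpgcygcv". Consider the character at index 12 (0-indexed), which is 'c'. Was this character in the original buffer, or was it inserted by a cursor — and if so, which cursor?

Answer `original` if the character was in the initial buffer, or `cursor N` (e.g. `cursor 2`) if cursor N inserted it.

Answer: cursor 4

Derivation:
After op 1 (move_left): buffer="cbyv" (len 4), cursors c1@0 c2@0 c3@2, authorship ....
After op 2 (delete): buffer="cyv" (len 3), cursors c1@0 c2@0 c3@1, authorship ...
After op 3 (insert('p')): buffer="ppcpyv" (len 6), cursors c1@2 c2@2 c3@4, authorship 12.3..
After op 4 (insert('z')): buffer="ppzzcpzyv" (len 9), cursors c1@4 c2@4 c3@7, authorship 1212.33..
After op 5 (delete): buffer="ppcpyv" (len 6), cursors c1@2 c2@2 c3@4, authorship 12.3..
After op 6 (add_cursor(5)): buffer="ppcpyv" (len 6), cursors c1@2 c2@2 c3@4 c4@5, authorship 12.3..
After op 7 (insert('g')): buffer="ppggcpgygv" (len 10), cursors c1@4 c2@4 c3@7 c4@9, authorship 1212.33.4.
After op 8 (insert('c')): buffer="ppggcccpgcygcv" (len 14), cursors c1@6 c2@6 c3@10 c4@13, authorship 121212.333.44.
Authorship (.=original, N=cursor N): 1 2 1 2 1 2 . 3 3 3 . 4 4 .
Index 12: author = 4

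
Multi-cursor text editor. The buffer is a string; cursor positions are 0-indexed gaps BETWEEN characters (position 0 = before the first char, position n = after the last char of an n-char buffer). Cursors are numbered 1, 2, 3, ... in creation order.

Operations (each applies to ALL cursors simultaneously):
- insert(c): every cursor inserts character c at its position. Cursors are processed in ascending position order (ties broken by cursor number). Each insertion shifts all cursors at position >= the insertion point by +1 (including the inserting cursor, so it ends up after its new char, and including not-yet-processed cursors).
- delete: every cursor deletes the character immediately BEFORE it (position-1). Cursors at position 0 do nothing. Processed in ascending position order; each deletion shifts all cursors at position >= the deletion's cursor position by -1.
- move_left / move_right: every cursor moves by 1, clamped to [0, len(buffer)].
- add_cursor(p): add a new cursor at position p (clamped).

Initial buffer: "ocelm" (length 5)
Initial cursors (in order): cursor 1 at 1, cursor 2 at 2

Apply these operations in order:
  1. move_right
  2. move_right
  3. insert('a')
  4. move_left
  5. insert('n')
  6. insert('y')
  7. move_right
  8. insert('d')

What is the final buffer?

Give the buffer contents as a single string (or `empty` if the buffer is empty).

After op 1 (move_right): buffer="ocelm" (len 5), cursors c1@2 c2@3, authorship .....
After op 2 (move_right): buffer="ocelm" (len 5), cursors c1@3 c2@4, authorship .....
After op 3 (insert('a')): buffer="ocealam" (len 7), cursors c1@4 c2@6, authorship ...1.2.
After op 4 (move_left): buffer="ocealam" (len 7), cursors c1@3 c2@5, authorship ...1.2.
After op 5 (insert('n')): buffer="ocenalnam" (len 9), cursors c1@4 c2@7, authorship ...11.22.
After op 6 (insert('y')): buffer="ocenyalnyam" (len 11), cursors c1@5 c2@9, authorship ...111.222.
After op 7 (move_right): buffer="ocenyalnyam" (len 11), cursors c1@6 c2@10, authorship ...111.222.
After op 8 (insert('d')): buffer="ocenyadlnyadm" (len 13), cursors c1@7 c2@12, authorship ...1111.2222.

Answer: ocenyadlnyadm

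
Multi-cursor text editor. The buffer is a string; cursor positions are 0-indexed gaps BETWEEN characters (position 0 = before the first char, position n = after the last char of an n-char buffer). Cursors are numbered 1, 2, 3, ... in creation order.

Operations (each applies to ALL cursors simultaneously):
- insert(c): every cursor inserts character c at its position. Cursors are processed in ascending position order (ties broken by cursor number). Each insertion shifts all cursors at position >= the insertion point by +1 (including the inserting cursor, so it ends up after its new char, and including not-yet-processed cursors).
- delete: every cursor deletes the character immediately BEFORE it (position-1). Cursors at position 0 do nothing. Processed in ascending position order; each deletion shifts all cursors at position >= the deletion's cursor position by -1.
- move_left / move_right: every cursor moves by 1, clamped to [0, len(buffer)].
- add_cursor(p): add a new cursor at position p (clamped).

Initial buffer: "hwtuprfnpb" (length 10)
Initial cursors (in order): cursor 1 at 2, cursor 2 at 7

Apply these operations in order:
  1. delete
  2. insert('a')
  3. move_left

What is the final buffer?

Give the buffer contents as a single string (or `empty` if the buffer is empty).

After op 1 (delete): buffer="htuprnpb" (len 8), cursors c1@1 c2@5, authorship ........
After op 2 (insert('a')): buffer="hatupranpb" (len 10), cursors c1@2 c2@7, authorship .1....2...
After op 3 (move_left): buffer="hatupranpb" (len 10), cursors c1@1 c2@6, authorship .1....2...

Answer: hatupranpb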